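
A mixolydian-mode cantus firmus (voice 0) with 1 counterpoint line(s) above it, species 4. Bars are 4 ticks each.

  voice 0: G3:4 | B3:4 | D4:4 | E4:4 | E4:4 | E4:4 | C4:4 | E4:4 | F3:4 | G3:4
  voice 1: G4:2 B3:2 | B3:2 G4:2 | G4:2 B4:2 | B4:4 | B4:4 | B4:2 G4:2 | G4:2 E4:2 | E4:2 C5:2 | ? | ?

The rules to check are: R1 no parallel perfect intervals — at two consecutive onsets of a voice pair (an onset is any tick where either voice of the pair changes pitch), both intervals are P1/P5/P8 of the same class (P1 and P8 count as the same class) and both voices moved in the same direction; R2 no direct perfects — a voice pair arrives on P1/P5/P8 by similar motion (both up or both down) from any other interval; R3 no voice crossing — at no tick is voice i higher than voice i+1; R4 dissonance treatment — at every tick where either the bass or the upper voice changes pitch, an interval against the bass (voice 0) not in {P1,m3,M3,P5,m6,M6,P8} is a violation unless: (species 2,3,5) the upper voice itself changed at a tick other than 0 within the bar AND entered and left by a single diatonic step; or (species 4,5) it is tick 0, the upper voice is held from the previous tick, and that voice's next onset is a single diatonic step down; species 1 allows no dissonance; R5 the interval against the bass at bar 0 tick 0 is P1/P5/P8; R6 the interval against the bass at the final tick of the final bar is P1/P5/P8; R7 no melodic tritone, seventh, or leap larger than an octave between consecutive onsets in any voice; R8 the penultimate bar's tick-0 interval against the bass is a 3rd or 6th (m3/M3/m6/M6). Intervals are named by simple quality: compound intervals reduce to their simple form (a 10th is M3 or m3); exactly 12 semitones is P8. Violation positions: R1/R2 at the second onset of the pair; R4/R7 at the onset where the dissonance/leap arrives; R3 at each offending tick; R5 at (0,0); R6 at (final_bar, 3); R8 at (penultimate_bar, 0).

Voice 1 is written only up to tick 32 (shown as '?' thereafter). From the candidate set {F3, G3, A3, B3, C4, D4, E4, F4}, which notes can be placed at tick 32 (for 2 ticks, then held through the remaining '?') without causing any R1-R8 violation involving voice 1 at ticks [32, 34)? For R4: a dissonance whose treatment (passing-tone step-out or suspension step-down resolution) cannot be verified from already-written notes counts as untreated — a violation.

F3: violates R2,R7,R8
G3: violates R4,R7,R8
A3: violates R7
B3: violates R4,R7,R8
C4: violates R2,R8
D4: violates R7
E4: violates R4,R8
F4: violates R2,R8

{}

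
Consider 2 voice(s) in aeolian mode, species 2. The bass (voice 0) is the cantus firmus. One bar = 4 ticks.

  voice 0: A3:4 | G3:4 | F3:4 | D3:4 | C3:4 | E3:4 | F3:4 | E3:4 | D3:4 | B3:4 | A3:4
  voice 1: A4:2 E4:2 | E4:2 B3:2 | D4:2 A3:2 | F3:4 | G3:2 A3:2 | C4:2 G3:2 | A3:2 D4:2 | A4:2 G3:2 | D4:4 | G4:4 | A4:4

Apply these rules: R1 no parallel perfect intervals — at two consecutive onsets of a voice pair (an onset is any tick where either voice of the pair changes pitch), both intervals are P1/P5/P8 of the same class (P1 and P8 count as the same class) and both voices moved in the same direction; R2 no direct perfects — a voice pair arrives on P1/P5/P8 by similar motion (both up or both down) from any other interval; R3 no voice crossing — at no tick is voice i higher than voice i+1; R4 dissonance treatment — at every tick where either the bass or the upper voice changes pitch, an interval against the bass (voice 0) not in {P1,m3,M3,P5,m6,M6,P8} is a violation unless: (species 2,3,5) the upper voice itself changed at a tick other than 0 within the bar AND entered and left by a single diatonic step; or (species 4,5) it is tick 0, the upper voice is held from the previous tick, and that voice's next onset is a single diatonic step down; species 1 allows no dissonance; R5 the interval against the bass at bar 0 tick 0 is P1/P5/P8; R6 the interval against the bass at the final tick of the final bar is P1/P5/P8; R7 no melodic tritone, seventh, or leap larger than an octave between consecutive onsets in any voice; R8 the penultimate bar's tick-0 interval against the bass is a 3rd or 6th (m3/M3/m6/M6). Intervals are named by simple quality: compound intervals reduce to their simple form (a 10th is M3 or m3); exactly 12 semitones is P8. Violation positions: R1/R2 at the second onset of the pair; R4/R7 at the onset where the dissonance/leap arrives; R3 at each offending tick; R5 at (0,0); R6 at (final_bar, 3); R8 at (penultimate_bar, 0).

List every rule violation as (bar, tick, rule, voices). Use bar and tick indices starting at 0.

bar 0: v0=A3 v1=A4 downbeat P8
bar 1: v0=G3 v1=E4 downbeat M6
bar 2: v0=F3 v1=D4 downbeat M6
bar 3: v0=D3 v1=F3 downbeat m3
bar 4: v0=C3 v1=G3 downbeat P5
bar 5: v0=E3 v1=C4 downbeat m6
bar 6: v0=F3 v1=A3 downbeat M3
bar 7: v0=E3 v1=A4 downbeat P4
bar 8: v0=D3 v1=D4 downbeat P8
bar 9: v0=B3 v1=G4 downbeat m6
bar 10: v0=A3 v1=A4 downbeat P8
  -> R4 @ bar 7 tick 0 v(0, 1): E3/A4 P4 untreated
  -> R7 @ bar 7 tick 2 v(1,): A4->G3 leap 14st

(7, 0, R4, (0, 1))
(7, 2, R7, (1,))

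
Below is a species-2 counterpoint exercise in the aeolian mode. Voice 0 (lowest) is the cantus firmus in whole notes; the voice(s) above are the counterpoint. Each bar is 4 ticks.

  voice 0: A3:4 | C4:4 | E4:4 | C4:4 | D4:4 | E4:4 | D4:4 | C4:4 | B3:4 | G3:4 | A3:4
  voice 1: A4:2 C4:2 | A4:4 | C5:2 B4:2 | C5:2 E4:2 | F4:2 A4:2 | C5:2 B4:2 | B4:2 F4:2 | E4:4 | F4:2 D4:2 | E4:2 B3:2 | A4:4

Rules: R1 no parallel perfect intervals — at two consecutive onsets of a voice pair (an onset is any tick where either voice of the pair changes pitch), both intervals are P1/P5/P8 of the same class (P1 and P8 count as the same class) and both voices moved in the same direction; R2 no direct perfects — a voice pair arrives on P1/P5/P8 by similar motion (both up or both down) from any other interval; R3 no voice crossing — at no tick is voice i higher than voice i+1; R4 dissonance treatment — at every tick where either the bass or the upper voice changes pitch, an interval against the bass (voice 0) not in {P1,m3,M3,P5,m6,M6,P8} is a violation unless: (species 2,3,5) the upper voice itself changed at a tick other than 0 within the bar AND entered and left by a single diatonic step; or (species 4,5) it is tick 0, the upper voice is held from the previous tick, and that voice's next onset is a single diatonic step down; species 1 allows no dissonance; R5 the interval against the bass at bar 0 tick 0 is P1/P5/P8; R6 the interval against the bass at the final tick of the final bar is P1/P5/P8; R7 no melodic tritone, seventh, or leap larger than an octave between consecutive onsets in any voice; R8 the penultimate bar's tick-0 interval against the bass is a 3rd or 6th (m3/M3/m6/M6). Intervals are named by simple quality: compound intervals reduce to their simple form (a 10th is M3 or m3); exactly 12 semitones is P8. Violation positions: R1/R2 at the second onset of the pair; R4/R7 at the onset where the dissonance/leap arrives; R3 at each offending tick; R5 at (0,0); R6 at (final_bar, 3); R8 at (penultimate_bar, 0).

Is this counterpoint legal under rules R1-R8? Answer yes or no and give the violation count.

No (4 violations)

bar 0: v0=A3 v1=A4 (P8)
bar 1: v0=C4 v1=A4 (M6)
bar 2: v0=E4 v1=C5 (m6)
bar 3: v0=C4 v1=C5 (P8)
bar 4: v0=D4 v1=F4 (m3)
bar 5: v0=E4 v1=C5 (m6)
bar 6: v0=D4 v1=B4 (M6)
bar 7: v0=C4 v1=E4 (M3)
bar 8: v0=B3 v1=F4 (TT)
bar 9: v0=G3 v1=E4 (M6)
bar 10: v0=A3 v1=A4 (P8)
  R7 @ bar6.2: B4->F4 leap 6st
  R4 @ bar8.0: B3/F4 TT untreated
  R2 @ bar10.0: G3/B3 M3 -> A3/A4 P8 similar
  R7 @ bar10.0: B3->A4 leap 10st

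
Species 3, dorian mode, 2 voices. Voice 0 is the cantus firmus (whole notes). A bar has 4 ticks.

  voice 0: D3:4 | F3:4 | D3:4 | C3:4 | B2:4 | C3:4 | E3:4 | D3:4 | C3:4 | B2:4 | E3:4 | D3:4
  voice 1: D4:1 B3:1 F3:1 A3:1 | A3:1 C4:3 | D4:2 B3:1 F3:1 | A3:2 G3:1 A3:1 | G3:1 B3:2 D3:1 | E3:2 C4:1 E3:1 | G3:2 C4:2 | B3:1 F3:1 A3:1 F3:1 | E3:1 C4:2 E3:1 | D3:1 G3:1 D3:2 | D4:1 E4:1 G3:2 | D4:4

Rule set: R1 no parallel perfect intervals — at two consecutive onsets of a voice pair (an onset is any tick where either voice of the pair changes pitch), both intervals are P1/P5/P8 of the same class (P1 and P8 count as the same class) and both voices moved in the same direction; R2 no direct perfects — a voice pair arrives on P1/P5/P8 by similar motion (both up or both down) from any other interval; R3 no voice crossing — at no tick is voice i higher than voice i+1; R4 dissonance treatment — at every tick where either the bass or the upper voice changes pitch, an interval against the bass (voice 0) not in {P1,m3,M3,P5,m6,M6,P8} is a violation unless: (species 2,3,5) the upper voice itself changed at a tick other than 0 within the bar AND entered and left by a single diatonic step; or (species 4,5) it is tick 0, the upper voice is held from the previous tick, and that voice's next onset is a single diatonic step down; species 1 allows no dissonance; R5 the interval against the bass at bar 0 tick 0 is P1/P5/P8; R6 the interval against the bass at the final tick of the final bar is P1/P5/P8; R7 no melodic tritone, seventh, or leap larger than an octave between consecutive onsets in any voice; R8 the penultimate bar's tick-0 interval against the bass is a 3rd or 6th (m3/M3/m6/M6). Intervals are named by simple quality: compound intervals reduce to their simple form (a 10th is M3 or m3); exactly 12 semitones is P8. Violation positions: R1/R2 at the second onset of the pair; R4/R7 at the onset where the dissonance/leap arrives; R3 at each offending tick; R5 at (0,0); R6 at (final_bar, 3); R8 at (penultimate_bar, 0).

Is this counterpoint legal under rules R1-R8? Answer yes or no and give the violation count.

bar 0: v0=D3 v1=D4 (P8)
bar 1: v0=F3 v1=A3 (M3)
bar 2: v0=D3 v1=D4 (P8)
bar 3: v0=C3 v1=A3 (M6)
bar 4: v0=B2 v1=G3 (m6)
bar 5: v0=C3 v1=E3 (M3)
bar 6: v0=E3 v1=G3 (m3)
bar 7: v0=D3 v1=B3 (M6)
bar 8: v0=C3 v1=E3 (M3)
bar 9: v0=B2 v1=D3 (m3)
bar 10: v0=E3 v1=D4 (m7)
bar 11: v0=D3 v1=D4 (P8)
  R7 @ bar0.2: B3->F3 leap 6st
  R7 @ bar2.3: B3->F3 leap 6st
  R7 @ bar7.1: B3->F3 leap 6st
  R4 @ bar10.0: E3/D4 m7 untreated
  R8 @ bar10.0: penult m7 not 3rd/6th

No (5 violations)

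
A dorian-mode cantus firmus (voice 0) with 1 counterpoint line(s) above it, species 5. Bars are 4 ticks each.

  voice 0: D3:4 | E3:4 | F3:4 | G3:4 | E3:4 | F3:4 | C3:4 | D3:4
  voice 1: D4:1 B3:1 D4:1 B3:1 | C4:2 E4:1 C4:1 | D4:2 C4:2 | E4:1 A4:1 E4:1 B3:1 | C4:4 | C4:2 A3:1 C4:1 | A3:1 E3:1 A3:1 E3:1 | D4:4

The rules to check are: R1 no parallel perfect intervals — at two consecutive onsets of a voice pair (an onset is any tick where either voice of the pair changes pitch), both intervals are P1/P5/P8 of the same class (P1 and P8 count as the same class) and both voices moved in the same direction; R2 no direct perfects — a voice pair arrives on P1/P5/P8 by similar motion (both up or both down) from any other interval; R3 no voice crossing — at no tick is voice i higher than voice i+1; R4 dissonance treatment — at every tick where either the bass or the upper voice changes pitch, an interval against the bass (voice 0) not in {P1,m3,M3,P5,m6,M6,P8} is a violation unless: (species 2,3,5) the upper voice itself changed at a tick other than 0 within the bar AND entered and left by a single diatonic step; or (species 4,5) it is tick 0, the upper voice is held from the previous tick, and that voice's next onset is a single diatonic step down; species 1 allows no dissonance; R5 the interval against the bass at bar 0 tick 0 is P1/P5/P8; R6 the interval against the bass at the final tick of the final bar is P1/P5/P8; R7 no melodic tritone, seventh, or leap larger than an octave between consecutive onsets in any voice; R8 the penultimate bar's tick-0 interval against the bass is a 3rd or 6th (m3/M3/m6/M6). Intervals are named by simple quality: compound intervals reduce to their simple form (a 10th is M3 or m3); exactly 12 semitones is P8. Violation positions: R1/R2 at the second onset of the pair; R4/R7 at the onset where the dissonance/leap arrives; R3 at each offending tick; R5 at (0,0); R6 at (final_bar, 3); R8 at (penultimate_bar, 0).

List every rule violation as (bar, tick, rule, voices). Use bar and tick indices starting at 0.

(3, 1, R4, (0, 1))
(7, 0, R2, (0, 1))
(7, 0, R7, (1,))

bar 0: v0=D3 v1=D4 downbeat P8
bar 1: v0=E3 v1=C4 downbeat m6
bar 2: v0=F3 v1=D4 downbeat M6
bar 3: v0=G3 v1=E4 downbeat M6
bar 4: v0=E3 v1=C4 downbeat m6
bar 5: v0=F3 v1=C4 downbeat P5
bar 6: v0=C3 v1=A3 downbeat M6
bar 7: v0=D3 v1=D4 downbeat P8
  -> R4 @ bar 3 tick 1 v(0, 1): G3/A4 M2 untreated
  -> R2 @ bar 7 tick 0 v(0, 1): C3/E3 M3 -> D3/D4 P8 similar
  -> R7 @ bar 7 tick 0 v(1,): E3->D4 leap 10st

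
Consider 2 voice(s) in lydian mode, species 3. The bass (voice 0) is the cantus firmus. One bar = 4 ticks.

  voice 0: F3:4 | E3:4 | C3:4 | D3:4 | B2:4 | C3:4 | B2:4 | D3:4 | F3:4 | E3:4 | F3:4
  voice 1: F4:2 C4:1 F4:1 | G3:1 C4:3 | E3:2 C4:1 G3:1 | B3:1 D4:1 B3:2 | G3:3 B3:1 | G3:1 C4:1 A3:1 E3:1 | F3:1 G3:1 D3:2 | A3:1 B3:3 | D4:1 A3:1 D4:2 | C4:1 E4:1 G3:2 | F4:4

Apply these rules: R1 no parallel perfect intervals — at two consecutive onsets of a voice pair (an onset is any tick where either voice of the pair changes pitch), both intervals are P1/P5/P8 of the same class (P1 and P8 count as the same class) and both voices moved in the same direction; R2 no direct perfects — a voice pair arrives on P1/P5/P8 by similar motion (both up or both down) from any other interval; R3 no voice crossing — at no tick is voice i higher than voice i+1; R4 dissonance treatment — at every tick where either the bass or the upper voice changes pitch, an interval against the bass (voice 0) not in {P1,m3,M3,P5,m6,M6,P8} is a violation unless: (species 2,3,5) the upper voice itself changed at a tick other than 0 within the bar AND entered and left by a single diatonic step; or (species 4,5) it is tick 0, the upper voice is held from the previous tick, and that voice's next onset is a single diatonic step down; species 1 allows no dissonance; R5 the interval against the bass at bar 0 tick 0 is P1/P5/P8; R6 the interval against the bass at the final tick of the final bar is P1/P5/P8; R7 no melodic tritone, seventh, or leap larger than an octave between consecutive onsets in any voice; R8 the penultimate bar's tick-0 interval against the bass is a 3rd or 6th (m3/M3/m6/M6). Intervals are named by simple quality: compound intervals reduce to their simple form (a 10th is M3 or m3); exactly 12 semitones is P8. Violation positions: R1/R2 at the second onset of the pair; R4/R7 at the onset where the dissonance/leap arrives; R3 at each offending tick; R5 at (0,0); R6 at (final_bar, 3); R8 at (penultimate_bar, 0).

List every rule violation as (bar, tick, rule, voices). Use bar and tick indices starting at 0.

bar 0: v0=F3 v1=F4 downbeat P8
bar 1: v0=E3 v1=G3 downbeat m3
bar 2: v0=C3 v1=E3 downbeat M3
bar 3: v0=D3 v1=B3 downbeat M6
bar 4: v0=B2 v1=G3 downbeat m6
bar 5: v0=C3 v1=G3 downbeat P5
bar 6: v0=B2 v1=F3 downbeat TT
bar 7: v0=D3 v1=A3 downbeat P5
bar 8: v0=F3 v1=D4 downbeat M6
bar 9: v0=E3 v1=C4 downbeat m6
bar 10: v0=F3 v1=F4 downbeat P8
  -> R7 @ bar 1 tick 0 v(1,): F4->G3 leap 10st
  -> R4 @ bar 6 tick 0 v(0, 1): B2/F3 TT untreated
  -> R2 @ bar 7 tick 0 v(0, 1): B2/D3 m3 -> D3/A3 P5 similar
  -> R2 @ bar 10 tick 0 v(0, 1): E3/G3 m3 -> F3/F4 P8 similar
  -> R7 @ bar 10 tick 0 v(1,): G3->F4 leap 10st

(1, 0, R7, (1,))
(6, 0, R4, (0, 1))
(7, 0, R2, (0, 1))
(10, 0, R2, (0, 1))
(10, 0, R7, (1,))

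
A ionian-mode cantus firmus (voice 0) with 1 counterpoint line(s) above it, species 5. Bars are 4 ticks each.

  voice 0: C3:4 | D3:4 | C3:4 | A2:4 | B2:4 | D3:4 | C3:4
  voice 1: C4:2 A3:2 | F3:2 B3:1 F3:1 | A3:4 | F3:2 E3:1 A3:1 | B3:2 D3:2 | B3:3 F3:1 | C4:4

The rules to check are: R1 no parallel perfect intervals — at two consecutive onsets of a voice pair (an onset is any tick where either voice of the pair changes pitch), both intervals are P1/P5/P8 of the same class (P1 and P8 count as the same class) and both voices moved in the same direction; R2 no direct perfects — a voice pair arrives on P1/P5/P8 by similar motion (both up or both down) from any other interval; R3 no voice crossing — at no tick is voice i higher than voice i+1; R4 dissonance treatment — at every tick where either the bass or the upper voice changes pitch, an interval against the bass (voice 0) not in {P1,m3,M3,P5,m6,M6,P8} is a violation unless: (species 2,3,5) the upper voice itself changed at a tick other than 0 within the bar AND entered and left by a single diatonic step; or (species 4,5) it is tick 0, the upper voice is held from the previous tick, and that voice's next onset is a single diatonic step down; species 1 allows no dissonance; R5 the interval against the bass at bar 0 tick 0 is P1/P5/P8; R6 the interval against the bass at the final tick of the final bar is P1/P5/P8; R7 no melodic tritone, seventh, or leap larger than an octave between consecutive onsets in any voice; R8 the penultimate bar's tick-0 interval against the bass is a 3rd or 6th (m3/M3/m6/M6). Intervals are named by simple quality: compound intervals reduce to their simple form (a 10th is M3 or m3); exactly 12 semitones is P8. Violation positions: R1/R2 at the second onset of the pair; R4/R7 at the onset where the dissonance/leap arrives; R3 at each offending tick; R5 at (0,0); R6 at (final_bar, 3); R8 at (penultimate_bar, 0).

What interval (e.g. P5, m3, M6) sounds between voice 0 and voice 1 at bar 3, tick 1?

m6

voice 0=A2 voice 1=F3 -> m6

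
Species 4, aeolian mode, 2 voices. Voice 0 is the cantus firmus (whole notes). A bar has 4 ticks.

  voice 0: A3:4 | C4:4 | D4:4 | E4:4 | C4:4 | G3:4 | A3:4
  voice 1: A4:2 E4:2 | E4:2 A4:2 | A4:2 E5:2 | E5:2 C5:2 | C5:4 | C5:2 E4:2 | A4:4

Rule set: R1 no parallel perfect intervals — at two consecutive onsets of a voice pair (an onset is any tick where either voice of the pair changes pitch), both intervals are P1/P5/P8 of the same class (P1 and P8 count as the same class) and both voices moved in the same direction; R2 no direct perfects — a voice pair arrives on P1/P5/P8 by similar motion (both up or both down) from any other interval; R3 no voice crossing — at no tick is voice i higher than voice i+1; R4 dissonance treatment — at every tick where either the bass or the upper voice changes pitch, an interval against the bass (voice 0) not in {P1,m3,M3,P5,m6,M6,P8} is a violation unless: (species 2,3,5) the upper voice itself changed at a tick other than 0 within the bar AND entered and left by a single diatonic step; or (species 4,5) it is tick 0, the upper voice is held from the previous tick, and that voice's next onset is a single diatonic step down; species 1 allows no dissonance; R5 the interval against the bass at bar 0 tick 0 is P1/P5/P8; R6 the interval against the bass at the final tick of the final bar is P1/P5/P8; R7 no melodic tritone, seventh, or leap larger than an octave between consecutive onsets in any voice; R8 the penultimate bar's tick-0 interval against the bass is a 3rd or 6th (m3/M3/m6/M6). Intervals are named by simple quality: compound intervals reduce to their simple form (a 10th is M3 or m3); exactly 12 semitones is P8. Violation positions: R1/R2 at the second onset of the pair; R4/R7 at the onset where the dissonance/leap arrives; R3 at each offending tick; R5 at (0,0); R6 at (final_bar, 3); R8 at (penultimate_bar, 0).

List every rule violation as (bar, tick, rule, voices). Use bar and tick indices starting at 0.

(2, 2, R4, (0, 1))
(5, 0, R4, (0, 1))
(5, 0, R8, (0, 1))
(6, 0, R2, (0, 1))

bar 0: v0=A3 v1=A4 downbeat P8
bar 1: v0=C4 v1=E4 downbeat M3
bar 2: v0=D4 v1=A4 downbeat P5
bar 3: v0=E4 v1=E5 downbeat P8
bar 4: v0=C4 v1=C5 downbeat P8
bar 5: v0=G3 v1=C5 downbeat P4
bar 6: v0=A3 v1=A4 downbeat P8
  -> R4 @ bar 2 tick 2 v(0, 1): D4/E5 M2 untreated
  -> R4 @ bar 5 tick 0 v(0, 1): G3/C5 P4 untreated
  -> R8 @ bar 5 tick 0 v(0, 1): penult P4 not 3rd/6th
  -> R2 @ bar 6 tick 0 v(0, 1): G3/E4 M6 -> A3/A4 P8 similar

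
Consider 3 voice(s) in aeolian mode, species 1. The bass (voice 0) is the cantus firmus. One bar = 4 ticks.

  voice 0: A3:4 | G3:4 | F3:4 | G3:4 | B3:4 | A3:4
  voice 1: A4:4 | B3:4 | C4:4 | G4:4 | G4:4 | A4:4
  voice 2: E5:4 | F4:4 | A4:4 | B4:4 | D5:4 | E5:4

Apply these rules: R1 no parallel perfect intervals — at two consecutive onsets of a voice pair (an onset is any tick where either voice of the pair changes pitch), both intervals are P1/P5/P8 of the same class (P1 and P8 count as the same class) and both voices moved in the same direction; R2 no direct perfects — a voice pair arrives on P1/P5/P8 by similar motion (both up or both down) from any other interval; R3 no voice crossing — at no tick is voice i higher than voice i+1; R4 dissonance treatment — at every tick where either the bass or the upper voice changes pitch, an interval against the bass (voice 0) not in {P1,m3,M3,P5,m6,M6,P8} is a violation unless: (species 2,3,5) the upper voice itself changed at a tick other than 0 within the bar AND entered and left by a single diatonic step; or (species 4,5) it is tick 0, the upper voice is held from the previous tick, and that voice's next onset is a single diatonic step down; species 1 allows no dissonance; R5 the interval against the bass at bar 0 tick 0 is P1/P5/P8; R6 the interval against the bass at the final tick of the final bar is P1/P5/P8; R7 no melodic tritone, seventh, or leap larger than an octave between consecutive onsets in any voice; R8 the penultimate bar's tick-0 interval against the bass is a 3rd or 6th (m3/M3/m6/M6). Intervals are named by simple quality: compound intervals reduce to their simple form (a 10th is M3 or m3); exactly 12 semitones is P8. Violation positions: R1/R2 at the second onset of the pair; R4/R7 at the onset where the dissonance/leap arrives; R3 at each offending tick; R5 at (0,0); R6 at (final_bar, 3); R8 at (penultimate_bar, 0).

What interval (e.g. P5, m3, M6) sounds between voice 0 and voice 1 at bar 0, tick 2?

P8

voice 0=A3 voice 1=A4 -> P8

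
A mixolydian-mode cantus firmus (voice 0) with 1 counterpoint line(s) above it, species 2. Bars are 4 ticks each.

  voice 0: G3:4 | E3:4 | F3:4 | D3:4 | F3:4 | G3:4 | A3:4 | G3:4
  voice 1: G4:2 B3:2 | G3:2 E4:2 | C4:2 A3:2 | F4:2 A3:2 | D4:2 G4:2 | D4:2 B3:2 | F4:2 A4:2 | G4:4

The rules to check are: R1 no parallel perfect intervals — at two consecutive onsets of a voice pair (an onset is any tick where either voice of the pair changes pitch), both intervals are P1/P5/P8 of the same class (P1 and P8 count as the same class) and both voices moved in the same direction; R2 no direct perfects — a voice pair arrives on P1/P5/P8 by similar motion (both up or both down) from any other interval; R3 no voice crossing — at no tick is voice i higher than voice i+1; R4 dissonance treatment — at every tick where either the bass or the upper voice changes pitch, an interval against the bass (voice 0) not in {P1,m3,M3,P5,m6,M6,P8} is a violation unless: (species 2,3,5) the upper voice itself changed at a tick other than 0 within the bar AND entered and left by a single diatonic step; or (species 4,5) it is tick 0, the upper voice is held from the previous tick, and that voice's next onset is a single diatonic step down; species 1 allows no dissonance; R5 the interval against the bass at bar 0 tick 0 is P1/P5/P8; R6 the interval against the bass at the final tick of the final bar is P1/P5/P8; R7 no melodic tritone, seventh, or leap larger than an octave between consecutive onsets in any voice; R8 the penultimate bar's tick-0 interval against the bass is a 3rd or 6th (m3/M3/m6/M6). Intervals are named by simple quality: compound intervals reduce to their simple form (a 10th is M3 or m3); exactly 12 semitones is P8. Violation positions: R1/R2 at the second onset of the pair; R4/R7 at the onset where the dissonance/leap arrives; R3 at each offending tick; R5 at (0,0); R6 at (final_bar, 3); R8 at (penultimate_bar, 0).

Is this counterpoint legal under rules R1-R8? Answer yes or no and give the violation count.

No (3 violations)

bar 0: v0=G3 v1=G4 (P8)
bar 1: v0=E3 v1=G3 (m3)
bar 2: v0=F3 v1=C4 (P5)
bar 3: v0=D3 v1=F4 (m3)
bar 4: v0=F3 v1=D4 (M6)
bar 5: v0=G3 v1=D4 (P5)
bar 6: v0=A3 v1=F4 (m6)
bar 7: v0=G3 v1=G4 (P8)
  R4 @ bar4.2: F3/G4 M2 untreated
  R7 @ bar6.0: B3->F4 leap 6st
  R1 @ bar7.0: A3/A4 P8 -> G3/G4 P8 similar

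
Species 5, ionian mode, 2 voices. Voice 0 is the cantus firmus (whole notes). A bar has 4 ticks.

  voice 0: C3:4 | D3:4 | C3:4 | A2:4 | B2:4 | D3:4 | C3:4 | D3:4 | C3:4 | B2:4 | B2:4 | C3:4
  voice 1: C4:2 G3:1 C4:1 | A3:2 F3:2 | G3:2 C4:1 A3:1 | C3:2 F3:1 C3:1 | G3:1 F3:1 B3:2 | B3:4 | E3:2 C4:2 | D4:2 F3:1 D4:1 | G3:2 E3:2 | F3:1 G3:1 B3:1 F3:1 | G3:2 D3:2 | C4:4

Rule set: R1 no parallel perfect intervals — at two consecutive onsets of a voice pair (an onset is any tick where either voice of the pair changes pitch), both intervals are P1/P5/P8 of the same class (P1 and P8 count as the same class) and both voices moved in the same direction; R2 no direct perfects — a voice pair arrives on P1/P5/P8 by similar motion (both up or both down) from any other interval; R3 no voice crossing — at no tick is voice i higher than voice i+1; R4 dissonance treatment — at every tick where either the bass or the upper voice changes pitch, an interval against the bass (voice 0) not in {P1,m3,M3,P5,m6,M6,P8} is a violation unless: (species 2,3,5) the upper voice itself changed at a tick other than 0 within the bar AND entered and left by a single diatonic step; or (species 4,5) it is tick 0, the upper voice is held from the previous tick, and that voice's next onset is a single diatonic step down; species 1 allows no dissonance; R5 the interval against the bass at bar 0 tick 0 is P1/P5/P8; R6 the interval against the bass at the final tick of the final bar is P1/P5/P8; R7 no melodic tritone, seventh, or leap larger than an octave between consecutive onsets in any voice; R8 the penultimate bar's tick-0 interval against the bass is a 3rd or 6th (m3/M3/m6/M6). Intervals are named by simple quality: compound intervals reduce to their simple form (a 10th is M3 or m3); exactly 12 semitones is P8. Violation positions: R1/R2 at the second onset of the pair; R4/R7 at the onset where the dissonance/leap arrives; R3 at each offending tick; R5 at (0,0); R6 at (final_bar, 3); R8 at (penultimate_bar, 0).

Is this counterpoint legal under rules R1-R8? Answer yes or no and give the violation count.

No (9 violations)

bar 0: v0=C3 v1=C4 (P8)
bar 1: v0=D3 v1=A3 (P5)
bar 2: v0=C3 v1=G3 (P5)
bar 3: v0=A2 v1=C3 (m3)
bar 4: v0=B2 v1=G3 (m6)
bar 5: v0=D3 v1=B3 (M6)
bar 6: v0=C3 v1=E3 (M3)
bar 7: v0=D3 v1=D4 (P8)
bar 8: v0=C3 v1=G3 (P5)
bar 9: v0=B2 v1=F3 (TT)
bar 10: v0=B2 v1=G3 (m6)
bar 11: v0=C3 v1=C4 (P8)
  R4 @ bar4.1: B2/F3 TT untreated
  R7 @ bar4.2: F3->B3 leap 6st
  R1 @ bar7.0: C3/C4 P8 -> D3/D4 P8 similar
  R2 @ bar8.0: D3/D4 P8 -> C3/G3 P5 similar
  R4 @ bar9.0: B2/F3 TT untreated
  R4 @ bar9.3: B2/F3 TT untreated
  R7 @ bar9.3: B3->F3 leap 6st
  R2 @ bar11.0: B2/D3 m3 -> C3/C4 P8 similar
  R7 @ bar11.0: D3->C4 leap 10st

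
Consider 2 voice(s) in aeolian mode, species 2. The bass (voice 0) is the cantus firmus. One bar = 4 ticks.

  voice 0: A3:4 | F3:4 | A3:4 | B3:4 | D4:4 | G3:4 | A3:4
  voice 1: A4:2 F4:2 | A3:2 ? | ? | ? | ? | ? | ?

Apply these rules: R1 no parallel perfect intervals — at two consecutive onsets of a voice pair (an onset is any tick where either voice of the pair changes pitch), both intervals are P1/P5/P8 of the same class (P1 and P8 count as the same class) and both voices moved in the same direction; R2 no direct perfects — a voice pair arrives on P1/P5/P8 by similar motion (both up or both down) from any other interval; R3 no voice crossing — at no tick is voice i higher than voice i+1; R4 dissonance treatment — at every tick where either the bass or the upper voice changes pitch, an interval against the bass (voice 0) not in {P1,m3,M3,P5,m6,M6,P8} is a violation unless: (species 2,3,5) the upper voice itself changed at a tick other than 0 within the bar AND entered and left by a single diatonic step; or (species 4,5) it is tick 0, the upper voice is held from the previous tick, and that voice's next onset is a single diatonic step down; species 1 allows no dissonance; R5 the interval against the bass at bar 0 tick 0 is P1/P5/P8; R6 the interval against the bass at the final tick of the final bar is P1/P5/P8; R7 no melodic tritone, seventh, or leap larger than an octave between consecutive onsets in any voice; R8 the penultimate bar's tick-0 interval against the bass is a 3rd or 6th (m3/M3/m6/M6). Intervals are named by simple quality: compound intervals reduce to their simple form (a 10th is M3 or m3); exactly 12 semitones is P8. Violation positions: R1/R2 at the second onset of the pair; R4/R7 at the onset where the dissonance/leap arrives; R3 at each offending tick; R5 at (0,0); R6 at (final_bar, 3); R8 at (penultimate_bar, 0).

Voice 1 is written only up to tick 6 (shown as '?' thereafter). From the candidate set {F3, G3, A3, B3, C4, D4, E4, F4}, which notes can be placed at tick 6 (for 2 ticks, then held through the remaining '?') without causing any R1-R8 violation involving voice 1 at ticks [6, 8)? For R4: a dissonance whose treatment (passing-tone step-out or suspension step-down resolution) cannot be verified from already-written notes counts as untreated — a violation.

{A3, C4, D4, F3, F4}

F3: legal
G3: violates R4
A3: legal
B3: violates R4
C4: legal
D4: legal
E4: violates R4
F4: legal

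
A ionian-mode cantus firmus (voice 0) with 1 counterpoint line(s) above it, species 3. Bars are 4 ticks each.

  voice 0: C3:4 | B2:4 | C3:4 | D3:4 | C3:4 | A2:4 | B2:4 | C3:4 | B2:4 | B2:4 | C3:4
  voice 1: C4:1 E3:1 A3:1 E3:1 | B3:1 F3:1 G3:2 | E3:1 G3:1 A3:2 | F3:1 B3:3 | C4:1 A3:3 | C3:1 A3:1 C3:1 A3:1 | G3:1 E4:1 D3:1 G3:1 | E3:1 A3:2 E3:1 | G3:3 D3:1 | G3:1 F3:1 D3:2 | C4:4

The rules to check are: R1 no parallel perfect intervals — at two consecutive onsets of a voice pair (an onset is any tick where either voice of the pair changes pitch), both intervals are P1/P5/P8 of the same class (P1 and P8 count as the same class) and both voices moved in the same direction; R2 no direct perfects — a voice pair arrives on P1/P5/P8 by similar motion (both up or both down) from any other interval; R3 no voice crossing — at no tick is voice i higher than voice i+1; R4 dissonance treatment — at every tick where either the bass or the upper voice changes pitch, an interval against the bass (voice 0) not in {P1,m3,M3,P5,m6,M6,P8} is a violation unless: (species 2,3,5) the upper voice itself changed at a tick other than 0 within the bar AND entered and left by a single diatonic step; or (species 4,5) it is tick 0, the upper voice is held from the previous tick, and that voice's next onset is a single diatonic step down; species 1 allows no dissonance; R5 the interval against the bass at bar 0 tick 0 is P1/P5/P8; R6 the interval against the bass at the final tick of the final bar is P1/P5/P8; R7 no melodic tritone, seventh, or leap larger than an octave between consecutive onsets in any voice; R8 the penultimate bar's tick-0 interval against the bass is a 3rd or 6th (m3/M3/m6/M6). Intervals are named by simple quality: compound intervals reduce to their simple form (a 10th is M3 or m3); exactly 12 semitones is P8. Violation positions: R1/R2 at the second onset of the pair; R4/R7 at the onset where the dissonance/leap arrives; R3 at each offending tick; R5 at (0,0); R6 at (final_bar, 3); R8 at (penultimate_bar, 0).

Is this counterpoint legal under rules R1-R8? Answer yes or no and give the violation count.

No (8 violations)

bar 0: v0=C3 v1=C4 (P8)
bar 1: v0=B2 v1=B3 (P8)
bar 2: v0=C3 v1=E3 (M3)
bar 3: v0=D3 v1=F3 (m3)
bar 4: v0=C3 v1=C4 (P8)
bar 5: v0=A2 v1=C3 (m3)
bar 6: v0=B2 v1=G3 (m6)
bar 7: v0=C3 v1=E3 (M3)
bar 8: v0=B2 v1=G3 (m6)
bar 9: v0=B2 v1=G3 (m6)
bar 10: v0=C3 v1=C4 (P8)
  R4 @ bar1.1: B2/F3 TT untreated
  R7 @ bar1.1: B3->F3 leap 6st
  R7 @ bar3.1: F3->B3 leap 6st
  R4 @ bar6.1: B2/E4 P4 untreated
  R7 @ bar6.2: E4->D3 leap 14st
  R4 @ bar9.1: B2/F3 TT untreated
  R2 @ bar10.0: B2/D3 m3 -> C3/C4 P8 similar
  R7 @ bar10.0: D3->C4 leap 10st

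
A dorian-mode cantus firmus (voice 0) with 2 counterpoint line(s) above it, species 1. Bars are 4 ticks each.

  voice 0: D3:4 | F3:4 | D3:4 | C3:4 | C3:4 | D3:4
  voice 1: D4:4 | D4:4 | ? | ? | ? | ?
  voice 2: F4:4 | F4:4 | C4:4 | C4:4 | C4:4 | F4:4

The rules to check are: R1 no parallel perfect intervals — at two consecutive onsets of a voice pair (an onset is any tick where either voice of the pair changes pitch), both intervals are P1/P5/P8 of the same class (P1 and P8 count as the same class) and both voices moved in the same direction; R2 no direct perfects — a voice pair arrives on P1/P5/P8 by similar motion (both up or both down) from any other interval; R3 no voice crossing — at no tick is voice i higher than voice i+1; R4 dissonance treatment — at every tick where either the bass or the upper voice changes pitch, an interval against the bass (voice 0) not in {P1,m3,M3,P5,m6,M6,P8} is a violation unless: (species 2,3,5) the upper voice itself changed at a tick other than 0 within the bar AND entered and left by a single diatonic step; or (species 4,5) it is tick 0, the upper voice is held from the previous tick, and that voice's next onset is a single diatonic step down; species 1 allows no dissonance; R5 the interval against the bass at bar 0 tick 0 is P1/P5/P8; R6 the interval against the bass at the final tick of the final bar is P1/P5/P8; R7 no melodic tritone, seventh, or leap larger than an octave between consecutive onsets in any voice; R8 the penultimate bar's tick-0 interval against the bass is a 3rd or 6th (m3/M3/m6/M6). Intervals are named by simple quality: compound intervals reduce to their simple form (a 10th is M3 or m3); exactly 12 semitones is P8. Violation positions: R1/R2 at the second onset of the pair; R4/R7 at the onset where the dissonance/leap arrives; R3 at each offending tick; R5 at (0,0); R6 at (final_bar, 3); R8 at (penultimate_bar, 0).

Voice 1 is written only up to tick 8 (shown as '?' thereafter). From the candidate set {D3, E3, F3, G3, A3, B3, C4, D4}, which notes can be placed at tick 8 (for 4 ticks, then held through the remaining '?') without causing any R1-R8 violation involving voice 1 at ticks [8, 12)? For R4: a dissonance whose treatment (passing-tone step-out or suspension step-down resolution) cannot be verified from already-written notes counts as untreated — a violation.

D3: violates R2
E3: violates R4,R7
F3: violates R2
G3: violates R4
A3: violates R2
B3: legal
C4: violates R2,R4
D4: violates R3

{B3}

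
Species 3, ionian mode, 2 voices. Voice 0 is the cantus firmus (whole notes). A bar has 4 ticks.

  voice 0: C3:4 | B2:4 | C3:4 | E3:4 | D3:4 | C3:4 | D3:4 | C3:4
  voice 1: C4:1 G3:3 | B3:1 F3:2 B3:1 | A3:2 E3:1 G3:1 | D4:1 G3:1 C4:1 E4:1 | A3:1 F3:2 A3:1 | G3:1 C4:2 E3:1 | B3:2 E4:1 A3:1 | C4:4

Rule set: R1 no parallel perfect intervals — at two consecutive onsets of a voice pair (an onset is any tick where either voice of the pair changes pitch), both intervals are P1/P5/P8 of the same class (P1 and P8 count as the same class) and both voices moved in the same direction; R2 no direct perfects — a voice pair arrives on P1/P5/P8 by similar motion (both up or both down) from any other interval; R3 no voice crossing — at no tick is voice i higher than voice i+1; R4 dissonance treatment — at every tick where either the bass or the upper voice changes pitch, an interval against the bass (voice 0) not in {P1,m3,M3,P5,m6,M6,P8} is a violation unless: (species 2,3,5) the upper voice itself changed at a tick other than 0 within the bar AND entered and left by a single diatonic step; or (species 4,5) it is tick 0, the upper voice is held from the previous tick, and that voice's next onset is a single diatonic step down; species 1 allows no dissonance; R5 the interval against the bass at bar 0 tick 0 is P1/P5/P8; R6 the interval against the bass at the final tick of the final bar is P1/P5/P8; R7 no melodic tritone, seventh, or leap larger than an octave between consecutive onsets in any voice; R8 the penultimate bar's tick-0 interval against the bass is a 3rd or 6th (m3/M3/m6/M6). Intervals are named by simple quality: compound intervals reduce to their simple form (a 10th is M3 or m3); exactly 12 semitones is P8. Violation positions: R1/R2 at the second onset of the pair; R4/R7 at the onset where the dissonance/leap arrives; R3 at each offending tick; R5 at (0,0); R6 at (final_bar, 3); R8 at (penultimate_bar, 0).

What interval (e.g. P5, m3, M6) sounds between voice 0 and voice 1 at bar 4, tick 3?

P5

voice 0=D3 voice 1=A3 -> P5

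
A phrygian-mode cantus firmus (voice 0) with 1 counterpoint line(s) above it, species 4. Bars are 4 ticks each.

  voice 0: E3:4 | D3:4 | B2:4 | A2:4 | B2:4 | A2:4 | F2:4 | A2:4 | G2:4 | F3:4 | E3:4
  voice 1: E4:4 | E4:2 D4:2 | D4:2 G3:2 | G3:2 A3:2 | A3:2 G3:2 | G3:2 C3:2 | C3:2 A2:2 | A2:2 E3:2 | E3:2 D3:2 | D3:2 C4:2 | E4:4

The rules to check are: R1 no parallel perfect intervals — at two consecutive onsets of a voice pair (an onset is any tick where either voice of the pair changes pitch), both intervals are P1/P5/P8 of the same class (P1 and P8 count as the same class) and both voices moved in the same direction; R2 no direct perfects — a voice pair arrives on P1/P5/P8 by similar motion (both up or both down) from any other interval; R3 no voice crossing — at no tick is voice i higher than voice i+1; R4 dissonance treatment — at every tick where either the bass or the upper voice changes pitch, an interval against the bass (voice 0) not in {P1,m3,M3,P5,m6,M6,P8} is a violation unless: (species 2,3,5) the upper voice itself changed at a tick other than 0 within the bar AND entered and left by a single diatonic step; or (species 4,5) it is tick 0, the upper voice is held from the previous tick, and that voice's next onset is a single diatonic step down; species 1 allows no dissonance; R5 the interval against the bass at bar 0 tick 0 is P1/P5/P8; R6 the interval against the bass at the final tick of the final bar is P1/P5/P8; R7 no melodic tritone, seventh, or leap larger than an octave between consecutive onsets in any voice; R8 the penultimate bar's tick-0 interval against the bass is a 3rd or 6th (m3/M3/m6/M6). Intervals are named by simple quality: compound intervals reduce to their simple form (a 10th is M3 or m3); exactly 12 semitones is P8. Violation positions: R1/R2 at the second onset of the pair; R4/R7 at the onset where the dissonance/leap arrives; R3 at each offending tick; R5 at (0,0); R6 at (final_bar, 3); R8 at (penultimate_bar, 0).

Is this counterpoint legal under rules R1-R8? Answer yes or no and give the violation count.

No (6 violations)

bar 0: v0=E3 v1=E4 (P8)
bar 1: v0=D3 v1=E4 (M2)
bar 2: v0=B2 v1=D4 (m3)
bar 3: v0=A2 v1=G3 (m7)
bar 4: v0=B2 v1=A3 (m7)
bar 5: v0=A2 v1=G3 (m7)
bar 6: v0=F2 v1=C3 (P5)
bar 7: v0=A2 v1=A2 (P1)
bar 8: v0=G2 v1=E3 (M6)
bar 9: v0=F3 v1=D3 (m3)
bar 10: v0=E3 v1=E4 (P8)
  R4 @ bar3.0: A2/G3 m7 untreated
  R4 @ bar5.0: A2/G3 m7 untreated
  R3 @ bar9.0: F3 above D3
  R7 @ bar9.0: G2->F3 leap 10st
  R3 @ bar9.1: F3 above D3
  R7 @ bar9.2: D3->C4 leap 10st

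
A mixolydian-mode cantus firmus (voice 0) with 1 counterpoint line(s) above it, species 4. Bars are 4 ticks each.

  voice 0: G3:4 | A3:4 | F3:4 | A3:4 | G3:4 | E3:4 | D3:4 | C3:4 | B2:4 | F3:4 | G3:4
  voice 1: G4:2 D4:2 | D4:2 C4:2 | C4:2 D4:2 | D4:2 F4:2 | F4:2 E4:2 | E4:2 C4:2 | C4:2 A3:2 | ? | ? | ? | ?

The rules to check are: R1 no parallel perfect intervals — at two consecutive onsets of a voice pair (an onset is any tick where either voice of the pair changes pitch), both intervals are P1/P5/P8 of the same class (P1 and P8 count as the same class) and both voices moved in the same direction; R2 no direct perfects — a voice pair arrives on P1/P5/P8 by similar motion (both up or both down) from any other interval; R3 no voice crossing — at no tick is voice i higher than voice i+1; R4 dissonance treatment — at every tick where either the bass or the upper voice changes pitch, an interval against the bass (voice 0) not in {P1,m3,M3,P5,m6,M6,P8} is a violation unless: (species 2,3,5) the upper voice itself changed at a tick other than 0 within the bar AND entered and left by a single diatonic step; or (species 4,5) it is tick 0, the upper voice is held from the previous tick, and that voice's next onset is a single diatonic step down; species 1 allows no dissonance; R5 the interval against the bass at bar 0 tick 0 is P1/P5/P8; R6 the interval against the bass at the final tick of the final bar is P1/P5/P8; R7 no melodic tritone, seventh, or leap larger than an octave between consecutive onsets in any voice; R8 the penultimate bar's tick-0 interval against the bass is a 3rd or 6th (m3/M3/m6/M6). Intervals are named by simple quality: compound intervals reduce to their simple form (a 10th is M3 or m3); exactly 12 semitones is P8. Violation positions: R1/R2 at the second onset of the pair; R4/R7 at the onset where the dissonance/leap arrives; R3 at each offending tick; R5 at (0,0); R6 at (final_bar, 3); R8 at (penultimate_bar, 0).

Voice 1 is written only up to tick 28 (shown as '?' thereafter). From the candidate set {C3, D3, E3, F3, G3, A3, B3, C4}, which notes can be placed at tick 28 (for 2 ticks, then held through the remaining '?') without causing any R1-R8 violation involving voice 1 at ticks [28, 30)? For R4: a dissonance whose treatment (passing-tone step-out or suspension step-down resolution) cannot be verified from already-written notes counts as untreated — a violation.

{A3, C4, E3}

C3: violates R2
D3: violates R4
E3: legal
F3: violates R4
G3: violates R1
A3: legal
B3: violates R4
C4: legal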